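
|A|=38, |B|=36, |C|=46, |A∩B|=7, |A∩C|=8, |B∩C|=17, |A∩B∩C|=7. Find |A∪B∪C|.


|A∪B∪C| = 38+36+46-7-8-17+7 = 95

|A∪B∪C| = 95


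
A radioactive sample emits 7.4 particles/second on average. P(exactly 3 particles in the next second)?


Poisson(λ=7.4): P(X=3) = e^(-λ)×λ^k/k!
= e^(-7.4) × 7.4^3 / 3!
≈ 0.0006112527611 × 405.224 / 6 ≈ 0.041282

P(X=3) ≈ 0.041282 ≈ 4.13%


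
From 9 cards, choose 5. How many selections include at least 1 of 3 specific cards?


Complement: C(9,5) - C(6,5) = 126 - 6 = 120

120


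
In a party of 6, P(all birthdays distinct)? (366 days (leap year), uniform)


P(all different) = Π(366-i)/366 for i=0..5
= (366/366)×(365/366)×...×(361/366)
= 0.959646

P ≈ 0.9596 ≈ 95.96%


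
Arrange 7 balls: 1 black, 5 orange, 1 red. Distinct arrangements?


7!/(1!×5!×1!) = 42

42


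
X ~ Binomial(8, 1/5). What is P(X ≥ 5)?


P(X ≥ 5) = Σ P(X=i) for i=5..8
P(X=5) = 3584/390625
P(X=6) = 448/390625
P(X=7) = 32/390625
P(X=8) = 1/390625
Sum = 813/78125

P(X ≥ 5) = 813/78125 ≈ 1.04%


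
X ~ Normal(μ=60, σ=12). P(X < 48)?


z = (48-60)/12 = -1.0
P(Z < -1.0) = 0.1587

P(X < 48) ≈ 0.1587


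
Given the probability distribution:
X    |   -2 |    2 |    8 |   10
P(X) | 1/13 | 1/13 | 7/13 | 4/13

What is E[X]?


E[X] = Σ x·P(X=x)
= (-2)×(1/13) + (2)×(1/13) + (8)×(7/13) + (10)×(4/13)
= 96/13

E[X] = 96/13


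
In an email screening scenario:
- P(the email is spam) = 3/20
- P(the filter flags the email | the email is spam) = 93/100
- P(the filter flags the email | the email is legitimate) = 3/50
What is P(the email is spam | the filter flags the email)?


Using Bayes' theorem:
P(A|B) = P(B|A)·P(A) / P(B)

P(the filter flags the email) = 93/100 × 3/20 + 3/50 × 17/20
= 279/2000 + 51/1000 = 381/2000

P(the email is spam|the filter flags the email) = (279/2000) / (381/2000) = 93/127

P(the email is spam|the filter flags the email) = 93/127 ≈ 73.23%


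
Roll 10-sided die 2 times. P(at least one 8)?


P(no 8)^2 = (9/10)^2 = 81/100
P(≥1) = 1 - 81/100 = 19/100

P = 19/100 ≈ 19.00%


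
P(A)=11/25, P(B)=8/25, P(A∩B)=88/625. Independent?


P(A)×P(B) = 88/625
P(A∩B) = 88/625
Equal ✓ → Independent

Yes, independent


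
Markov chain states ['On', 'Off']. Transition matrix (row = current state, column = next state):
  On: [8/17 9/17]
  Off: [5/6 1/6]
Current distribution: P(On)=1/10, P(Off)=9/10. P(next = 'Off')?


P(next=Off) = Σᵢ P(now=i)×P(i→Off)
= 1/10×9/17 + 9/10×1/6
= 9/170 + 3/20 = 69/340

P = 69/340 ≈ 0.2029


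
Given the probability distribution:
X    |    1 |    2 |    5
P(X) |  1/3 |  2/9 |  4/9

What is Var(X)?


E[X] = 3
E[X²] = 37/3
Var(X) = E[X²] - (E[X])² = 37/3 - 9 = 10/3

Var(X) = 10/3 ≈ 3.3333


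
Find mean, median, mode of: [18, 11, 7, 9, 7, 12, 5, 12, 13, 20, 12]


Sorted: [5, 7, 7, 9, 11, 12, 12, 12, 13, 18, 20]
Mean = 126/11
Median = 12
Freq: {18: 1, 11: 1, 7: 2, 9: 1, 12: 3, 5: 1, 13: 1, 20: 1}
Mode: [12]

Mean=126/11, Median=12, Mode=12


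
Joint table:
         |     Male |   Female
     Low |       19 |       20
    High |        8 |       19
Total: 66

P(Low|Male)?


P(Low|Male) = 19/(19+8) = 19/27

P = 19/27 ≈ 70.37%


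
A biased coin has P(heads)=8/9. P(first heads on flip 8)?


Geometric: P(X=8) = (1-p)^(k-1)×p = (1/9)^7×8/9 = 8/43046721

P(X=8) = 8/43046721 ≈ 0.00%


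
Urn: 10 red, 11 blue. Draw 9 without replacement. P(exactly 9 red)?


Hypergeometric: C(10,9)×C(11,0)/C(21,9)
= 10×1/293930 = 1/29393

P(X=9) = 1/29393 ≈ 0.00%


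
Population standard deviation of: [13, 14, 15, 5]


Mean = 47/4
  (13-47/4)²=25/16
  (14-47/4)²=81/16
  (15-47/4)²=169/16
  (5-47/4)²=729/16
Σ(x-μ)² = 251/4
σ² = (251/4)/4 = 251/16

σ = √(251/16) ≈ 3.9607


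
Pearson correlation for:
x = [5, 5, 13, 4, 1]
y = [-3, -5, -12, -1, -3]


n=5, Σx=28, Σy=-24, Σxy=-203, Σx²=236, Σy²=188
r = (5×(-203) - 28×(-24))/√((5×236 - 28²)(5×188 - (-24)²))
= -343/√(396×364) = -343/√144144 ≈ -343/379.6630 ≈ -0.9034

r ≈ -0.9034


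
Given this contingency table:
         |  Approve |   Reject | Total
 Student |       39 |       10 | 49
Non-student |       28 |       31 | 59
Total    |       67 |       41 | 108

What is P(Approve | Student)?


P(Approve | Student) = 39/(39+10) = 39/49

P(Approve|Student) = 39/49 ≈ 79.59%


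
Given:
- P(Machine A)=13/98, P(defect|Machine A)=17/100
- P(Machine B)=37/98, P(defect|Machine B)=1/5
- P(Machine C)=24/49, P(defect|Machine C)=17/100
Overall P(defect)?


P(B) = Σ P(B|Aᵢ)×P(Aᵢ)
  17/100×13/98 = 221/9800
  1/5×37/98 = 37/490
  17/100×24/49 = 102/1225
Sum = 1777/9800

P(defect) = 1777/9800 ≈ 18.13%


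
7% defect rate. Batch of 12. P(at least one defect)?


P(all good) = (93/100)^12 = 418596297479370673535601/1000000000000000000000000
P(≥1 defect) = 581403702520629326464399/1000000000000000000000000

P = 581403702520629326464399/1000000000000000000000000 ≈ 58.14%


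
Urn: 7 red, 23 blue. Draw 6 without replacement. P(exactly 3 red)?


Hypergeometric: C(7,3)×C(23,3)/C(30,6)
= 35×1771/593775 = 1771/16965

P(X=3) = 1771/16965 ≈ 10.44%


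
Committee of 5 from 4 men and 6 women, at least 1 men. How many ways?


Count by #men:
  1M,4W: C(4,1)×C(6,4)=60
  2M,3W: C(4,2)×C(6,3)=120
  3M,2W: C(4,3)×C(6,2)=60
  4M,1W: C(4,4)×C(6,1)=6
Total = 246

246


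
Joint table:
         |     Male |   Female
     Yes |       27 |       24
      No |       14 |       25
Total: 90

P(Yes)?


P(Yes) = (27+24)/90 = 51/90 = 17/30

P(Yes) = 17/30 ≈ 56.67%


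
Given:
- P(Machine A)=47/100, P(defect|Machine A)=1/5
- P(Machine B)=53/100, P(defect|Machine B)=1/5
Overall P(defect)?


P(B) = Σ P(B|Aᵢ)×P(Aᵢ)
  1/5×47/100 = 47/500
  1/5×53/100 = 53/500
Sum = 1/5

P(defect) = 1/5 ≈ 20.00%


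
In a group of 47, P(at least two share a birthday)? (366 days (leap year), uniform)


P(all different) = Π(366-i)/366 for i=0..46
= 0.045628
P(match) = 1 - 0.045628 = 0.954372

P ≈ 0.9544 ≈ 95.44%


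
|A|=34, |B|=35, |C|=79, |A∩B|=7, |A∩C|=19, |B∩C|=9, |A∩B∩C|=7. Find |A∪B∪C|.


|A∪B∪C| = 34+35+79-7-19-9+7 = 120

|A∪B∪C| = 120


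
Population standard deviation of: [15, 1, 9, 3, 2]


Mean = 30/5 = 6
  (15-6)²=81
  (1-6)²=25
  (9-6)²=9
  (3-6)²=9
  (2-6)²=16
Σ(x-μ)² = 140
σ² = 140/5 = 28

σ = √(28) ≈ 5.2915


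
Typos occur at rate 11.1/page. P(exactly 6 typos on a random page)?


Poisson(λ=11.1): P(X=6) = e^(-λ)×λ^k/k!
= e^(-11.1) × 11.1^6 / 6!
≈ 1.511232382e-05 × 1870414.55216 / 720 ≈ 0.039259

P(X=6) ≈ 0.039259 ≈ 3.93%


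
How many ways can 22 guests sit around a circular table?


Circular arrangements of 22 distinct objects: fix one position to break rotational symmetry.
(n-1)! = 21! = 51090942171709440000

51090942171709440000


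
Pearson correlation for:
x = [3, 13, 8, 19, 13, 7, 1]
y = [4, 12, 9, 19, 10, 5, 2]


n=7, Σx=64, Σy=61, Σxy=768, Σx²=822, Σy²=731
r = (7×768 - 64×61)/√((7×822 - 64²)(7×731 - 61²))
= 1472/√(1658×1396) = 1472/√2314568 ≈ 1472/1521.3704 ≈ 0.9675

r ≈ 0.9675


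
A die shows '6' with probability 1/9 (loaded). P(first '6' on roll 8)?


Geometric: P(X=8) = (1-p)^(k-1)×p = (8/9)^7×1/9 = 2097152/43046721

P(X=8) = 2097152/43046721 ≈ 4.87%


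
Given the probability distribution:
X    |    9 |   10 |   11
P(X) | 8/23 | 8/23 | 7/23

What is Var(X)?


E[X] = 229/23
E[X²] = 2295/23
Var(X) = E[X²] - (E[X])² = 2295/23 - 52441/529 = 344/529

Var(X) = 344/529 ≈ 0.6503


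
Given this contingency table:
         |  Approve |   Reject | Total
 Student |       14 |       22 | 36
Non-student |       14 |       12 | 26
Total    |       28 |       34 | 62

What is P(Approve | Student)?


P(Approve | Student) = 14/(14+22) = 14/36 = 7/18

P(Approve|Student) = 7/18 ≈ 38.89%


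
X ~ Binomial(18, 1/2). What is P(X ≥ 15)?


P(X ≥ 15) = Σ P(X=i) for i=15..18
P(X=15) = 51/16384
P(X=16) = 153/262144
P(X=17) = 9/131072
P(X=18) = 1/262144
Sum = 247/65536

P(X ≥ 15) = 247/65536 ≈ 0.38%


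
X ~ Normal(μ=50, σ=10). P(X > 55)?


z = (55-50)/10 = 0.5
P(X > 55) = 1 - P(Z ≤ 0.5) = 1 - 0.6915 = 0.3085

P(X > 55) ≈ 0.3085


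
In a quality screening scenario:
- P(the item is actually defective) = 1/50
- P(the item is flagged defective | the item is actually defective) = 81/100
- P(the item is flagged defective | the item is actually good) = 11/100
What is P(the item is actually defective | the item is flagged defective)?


Using Bayes' theorem:
P(A|B) = P(B|A)·P(A) / P(B)

P(the item is flagged defective) = 81/100 × 1/50 + 11/100 × 49/50
= 81/5000 + 539/5000 = 31/250

P(the item is actually defective|the item is flagged defective) = (81/5000) / (31/250) = 81/620

P(the item is actually defective|the item is flagged defective) = 81/620 ≈ 13.06%


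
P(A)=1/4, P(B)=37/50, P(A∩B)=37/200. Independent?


P(A)×P(B) = 37/200
P(A∩B) = 37/200
Equal ✓ → Independent

Yes, independent


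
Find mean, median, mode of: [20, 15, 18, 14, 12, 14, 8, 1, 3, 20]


Sorted: [1, 3, 8, 12, 14, 14, 15, 18, 20, 20]
Mean = 125/10 = 25/2
Median = 14
Freq: {20: 2, 15: 1, 18: 1, 14: 2, 12: 1, 8: 1, 1: 1, 3: 1}
Mode: [14, 20]

Mean=25/2, Median=14, Mode=[14, 20]


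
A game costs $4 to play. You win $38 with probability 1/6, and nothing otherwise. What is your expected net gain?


E[gain] = (38-4)×1/6 + (-4)×5/6
= 17/3 - 10/3 = 7/3

Expected net gain = $7/3 ≈ $2.33


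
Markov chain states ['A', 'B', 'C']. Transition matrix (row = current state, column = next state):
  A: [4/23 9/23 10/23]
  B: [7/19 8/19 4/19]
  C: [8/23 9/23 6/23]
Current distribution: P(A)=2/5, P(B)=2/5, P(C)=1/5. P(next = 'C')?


P(next=C) = Σᵢ P(now=i)×P(i→C)
= 2/5×10/23 + 2/5×4/19 + 1/5×6/23
= 4/23 + 8/95 + 6/115 = 678/2185

P = 678/2185 ≈ 0.3103


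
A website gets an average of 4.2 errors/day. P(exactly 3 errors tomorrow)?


Poisson(λ=4.2): P(X=3) = e^(-λ)×λ^k/k!
= e^(-4.2) × 4.2^3 / 3!
≈ 0.01499557682 × 74.088 / 6 ≈ 0.185165

P(X=3) ≈ 0.185165 ≈ 18.52%


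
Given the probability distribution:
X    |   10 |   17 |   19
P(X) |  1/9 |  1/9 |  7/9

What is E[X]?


E[X] = Σ x·P(X=x)
= (10)×(1/9) + (17)×(1/9) + (19)×(7/9)
= 160/9

E[X] = 160/9


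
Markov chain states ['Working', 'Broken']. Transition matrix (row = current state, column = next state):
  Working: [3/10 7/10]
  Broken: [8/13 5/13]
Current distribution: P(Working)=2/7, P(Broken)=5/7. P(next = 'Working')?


P(next=Working) = Σᵢ P(now=i)×P(i→Working)
= 2/7×3/10 + 5/7×8/13
= 3/35 + 40/91 = 239/455

P = 239/455 ≈ 0.5253


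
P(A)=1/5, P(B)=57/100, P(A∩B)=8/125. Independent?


P(A)×P(B) = 57/500
P(A∩B) = 8/125
Not equal → NOT independent

No, not independent


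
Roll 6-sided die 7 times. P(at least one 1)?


P(no 1)^7 = (5/6)^7 = 78125/279936
P(≥1) = 1 - 78125/279936 = 201811/279936

P = 201811/279936 ≈ 72.09%


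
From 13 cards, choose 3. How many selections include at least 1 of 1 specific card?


Complement: C(13,3) - C(12,3) = 286 - 220 = 66

66


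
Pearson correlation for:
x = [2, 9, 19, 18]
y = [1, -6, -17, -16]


n=4, Σx=48, Σy=-38, Σxy=-663, Σx²=770, Σy²=582
r = (4×(-663) - 48×(-38))/√((4×770 - 48²)(4×582 - (-38)²))
= -828/√(776×884) = -828/√685984 ≈ -828/828.2415 ≈ -0.9997

r ≈ -0.9997


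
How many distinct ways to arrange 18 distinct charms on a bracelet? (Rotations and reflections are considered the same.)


Free circular arrangements: rotations and reflections both identified.
(n-1)!/2 = 17!/2 = 355687428096000/2 = 177843714048000

177843714048000


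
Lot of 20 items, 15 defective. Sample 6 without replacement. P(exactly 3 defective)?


Hypergeometric: C(15,3)×C(5,3)/C(20,6)
= 455×10/38760 = 455/3876

P(X=3) = 455/3876 ≈ 11.74%


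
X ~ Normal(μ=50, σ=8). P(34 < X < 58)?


z₁=(34-50)/8=-2.0, z₂=(58-50)/8=1.0
P = Φ(1.0) - Φ(-2.0) = 0.841345 - 0.022750 = 0.818595 ≈ 0.8186

P(34 < X < 58) ≈ 0.8186


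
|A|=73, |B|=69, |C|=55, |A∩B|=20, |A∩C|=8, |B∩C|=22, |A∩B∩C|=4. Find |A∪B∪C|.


|A∪B∪C| = 73+69+55-20-8-22+4 = 151

|A∪B∪C| = 151


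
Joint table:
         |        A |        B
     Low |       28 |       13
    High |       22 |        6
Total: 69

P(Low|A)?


P(Low|A) = 28/(28+22) = 28/50 = 14/25

P = 14/25 ≈ 56.00%


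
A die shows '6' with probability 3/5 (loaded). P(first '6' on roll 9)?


Geometric: P(X=9) = (1-p)^(k-1)×p = (2/5)^8×3/5 = 768/1953125

P(X=9) = 768/1953125 ≈ 0.04%


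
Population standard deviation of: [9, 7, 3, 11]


Mean = 30/4 = 15/2
  (9-15/2)²=9/4
  (7-15/2)²=1/4
  (3-15/2)²=81/4
  (11-15/2)²=49/4
Σ(x-μ)² = 35
σ² = 35/4

σ = √(35/4) ≈ 2.9580


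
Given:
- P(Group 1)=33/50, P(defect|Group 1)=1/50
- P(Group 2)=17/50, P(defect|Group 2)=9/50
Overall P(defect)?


P(B) = Σ P(B|Aᵢ)×P(Aᵢ)
  1/50×33/50 = 33/2500
  9/50×17/50 = 153/2500
Sum = 93/1250

P(defect) = 93/1250 ≈ 7.44%


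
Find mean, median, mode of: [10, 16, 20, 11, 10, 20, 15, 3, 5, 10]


Sorted: [3, 5, 10, 10, 10, 11, 15, 16, 20, 20]
Mean = 120/10 = 12
Median = 21/2
Freq: {10: 3, 16: 1, 20: 2, 11: 1, 15: 1, 3: 1, 5: 1}
Mode: [10]

Mean=12, Median=21/2, Mode=10


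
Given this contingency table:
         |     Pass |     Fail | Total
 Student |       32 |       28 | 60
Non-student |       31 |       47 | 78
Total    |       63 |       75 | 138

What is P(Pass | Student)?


P(Pass | Student) = 32/(32+28) = 32/60 = 8/15

P(Pass|Student) = 8/15 ≈ 53.33%


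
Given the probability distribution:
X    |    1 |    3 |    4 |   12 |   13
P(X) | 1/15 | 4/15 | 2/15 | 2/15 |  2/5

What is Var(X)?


E[X] = 41/5
E[X²] = 457/5
Var(X) = E[X²] - (E[X])² = 457/5 - 1681/25 = 604/25

Var(X) = 604/25 ≈ 24.1600


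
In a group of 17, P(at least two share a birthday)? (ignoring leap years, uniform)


P(all different) = Π(365-i)/365 for i=0..16
= 0.684992
P(match) = 1 - 0.684992 = 0.315008

P ≈ 0.3150 ≈ 31.50%


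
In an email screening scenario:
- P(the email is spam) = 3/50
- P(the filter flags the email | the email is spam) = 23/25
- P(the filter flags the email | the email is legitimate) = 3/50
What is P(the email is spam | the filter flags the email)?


Using Bayes' theorem:
P(A|B) = P(B|A)·P(A) / P(B)

P(the filter flags the email) = 23/25 × 3/50 + 3/50 × 47/50
= 69/1250 + 141/2500 = 279/2500

P(the email is spam|the filter flags the email) = (69/1250) / (279/2500) = 46/93

P(the email is spam|the filter flags the email) = 46/93 ≈ 49.46%


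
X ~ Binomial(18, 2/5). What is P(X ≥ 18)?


P(X ≥ 18) = Σ P(X=i) for i=18..18
P(X=18) = 262144/3814697265625
Sum = 262144/3814697265625

P(X ≥ 18) = 262144/3814697265625 ≈ 0.00%


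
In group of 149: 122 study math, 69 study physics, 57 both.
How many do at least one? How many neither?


|A∪B| = 122+69-57 = 134
Neither = 149-134 = 15

At least one: 134; Neither: 15


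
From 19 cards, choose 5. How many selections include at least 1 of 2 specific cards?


Complement: C(19,5) - C(17,5) = 11628 - 6188 = 5440

5440


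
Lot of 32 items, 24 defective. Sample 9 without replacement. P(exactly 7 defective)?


Hypergeometric: C(24,7)×C(8,2)/C(32,9)
= 346104×28/28048800 = 100947/292175

P(X=7) = 100947/292175 ≈ 34.55%


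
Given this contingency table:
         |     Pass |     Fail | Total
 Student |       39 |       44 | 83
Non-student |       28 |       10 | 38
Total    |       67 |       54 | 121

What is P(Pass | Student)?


P(Pass | Student) = 39/(39+44) = 39/83

P(Pass|Student) = 39/83 ≈ 46.99%


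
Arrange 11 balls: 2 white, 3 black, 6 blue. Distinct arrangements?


11!/(2!×3!×6!) = 4620

4620


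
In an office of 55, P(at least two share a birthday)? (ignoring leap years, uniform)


P(all different) = Π(365-i)/365 for i=0..54
= 0.013738
P(match) = 1 - 0.013738 = 0.986262

P ≈ 0.9863 ≈ 98.63%


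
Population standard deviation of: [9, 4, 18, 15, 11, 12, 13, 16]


Mean = 98/8 = 49/4
  (9-49/4)²=169/16
  (4-49/4)²=1089/16
  (18-49/4)²=529/16
  (15-49/4)²=121/16
  (11-49/4)²=25/16
  (12-49/4)²=1/16
  (13-49/4)²=9/16
  (16-49/4)²=225/16
Σ(x-μ)² = 271/2
σ² = (271/2)/8 = 271/16

σ = √(271/16) ≈ 4.1155


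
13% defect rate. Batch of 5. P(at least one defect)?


P(all good) = (87/100)^5 = 4984209207/10000000000
P(≥1 defect) = 5015790793/10000000000

P = 5015790793/10000000000 ≈ 50.16%


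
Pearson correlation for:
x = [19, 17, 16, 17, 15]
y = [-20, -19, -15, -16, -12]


n=5, Σx=84, Σy=-82, Σxy=-1395, Σx²=1420, Σy²=1386
r = (5×(-1395) - 84×(-82))/√((5×1420 - 84²)(5×1386 - (-82)²))
= -87/√(44×206) = -87/√9064 ≈ -87/95.2050 ≈ -0.9138

r ≈ -0.9138


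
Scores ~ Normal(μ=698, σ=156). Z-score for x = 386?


z = (x - μ)/σ = (386 - 698)/156 = -2.0

z = -2.0


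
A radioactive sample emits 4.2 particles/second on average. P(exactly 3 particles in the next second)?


Poisson(λ=4.2): P(X=3) = e^(-λ)×λ^k/k!
= e^(-4.2) × 4.2^3 / 3!
≈ 0.01499557682 × 74.088 / 6 ≈ 0.185165

P(X=3) ≈ 0.185165 ≈ 18.52%


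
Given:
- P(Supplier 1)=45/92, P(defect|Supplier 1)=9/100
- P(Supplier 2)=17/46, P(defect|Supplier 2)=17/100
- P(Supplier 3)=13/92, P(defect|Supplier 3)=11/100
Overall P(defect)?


P(B) = Σ P(B|Aᵢ)×P(Aᵢ)
  9/100×45/92 = 81/1840
  17/100×17/46 = 289/4600
  11/100×13/92 = 143/9200
Sum = 563/4600

P(defect) = 563/4600 ≈ 12.24%


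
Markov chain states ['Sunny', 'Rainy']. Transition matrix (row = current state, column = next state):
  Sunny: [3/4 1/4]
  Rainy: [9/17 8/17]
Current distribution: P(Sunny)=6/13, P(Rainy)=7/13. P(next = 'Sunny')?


P(next=Sunny) = Σᵢ P(now=i)×P(i→Sunny)
= 6/13×3/4 + 7/13×9/17
= 9/26 + 63/221 = 279/442

P = 279/442 ≈ 0.6312


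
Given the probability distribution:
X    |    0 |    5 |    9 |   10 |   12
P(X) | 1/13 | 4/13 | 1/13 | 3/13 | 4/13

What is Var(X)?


E[X] = 107/13
E[X²] = 1057/13
Var(X) = E[X²] - (E[X])² = 1057/13 - 11449/169 = 2292/169

Var(X) = 2292/169 ≈ 13.5621


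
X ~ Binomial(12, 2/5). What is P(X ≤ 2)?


P(X ≤ 2) = Σ P(X=i) for i=0..2
P(X=0) = 531441/244140625
P(X=1) = 4251528/244140625
P(X=2) = 15588936/244140625
Sum = 4074381/48828125

P(X ≤ 2) = 4074381/48828125 ≈ 8.34%


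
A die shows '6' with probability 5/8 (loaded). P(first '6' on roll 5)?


Geometric: P(X=5) = (1-p)^(k-1)×p = (3/8)^4×5/8 = 405/32768

P(X=5) = 405/32768 ≈ 1.24%


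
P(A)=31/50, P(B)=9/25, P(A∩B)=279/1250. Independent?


P(A)×P(B) = 279/1250
P(A∩B) = 279/1250
Equal ✓ → Independent

Yes, independent


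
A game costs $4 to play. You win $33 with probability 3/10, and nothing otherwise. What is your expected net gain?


E[gain] = (33-4)×3/10 + (-4)×7/10
= 87/10 - 14/5 = 59/10

Expected net gain = $59/10 ≈ $5.90


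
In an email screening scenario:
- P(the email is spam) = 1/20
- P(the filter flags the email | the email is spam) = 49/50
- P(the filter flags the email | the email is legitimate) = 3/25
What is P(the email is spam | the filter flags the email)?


Using Bayes' theorem:
P(A|B) = P(B|A)·P(A) / P(B)

P(the filter flags the email) = 49/50 × 1/20 + 3/25 × 19/20
= 49/1000 + 57/500 = 163/1000

P(the email is spam|the filter flags the email) = (49/1000) / (163/1000) = 49/163

P(the email is spam|the filter flags the email) = 49/163 ≈ 30.06%


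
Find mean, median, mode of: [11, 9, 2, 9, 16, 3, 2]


Sorted: [2, 2, 3, 9, 9, 11, 16]
Mean = 52/7
Median = 9
Freq: {11: 1, 9: 2, 2: 2, 16: 1, 3: 1}
Mode: [2, 9]

Mean=52/7, Median=9, Mode=[2, 9]


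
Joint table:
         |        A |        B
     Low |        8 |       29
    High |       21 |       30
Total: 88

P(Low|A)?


P(Low|A) = 8/(8+21) = 8/29

P = 8/29 ≈ 27.59%


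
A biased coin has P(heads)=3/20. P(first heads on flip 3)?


Geometric: P(X=3) = (1-p)^(k-1)×p = (17/20)^2×3/20 = 867/8000

P(X=3) = 867/8000 ≈ 10.84%


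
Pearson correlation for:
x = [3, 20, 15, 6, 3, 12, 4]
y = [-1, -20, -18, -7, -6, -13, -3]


n=7, Σx=63, Σy=-68, Σxy=-901, Σx²=839, Σy²=988
r = (7×(-901) - 63×(-68))/√((7×839 - 63²)(7×988 - (-68)²))
= -2023/√(1904×2292) = -2023/√4363968 ≈ -2023/2089.0112 ≈ -0.9684

r ≈ -0.9684


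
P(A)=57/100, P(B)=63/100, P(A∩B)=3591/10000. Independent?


P(A)×P(B) = 3591/10000
P(A∩B) = 3591/10000
Equal ✓ → Independent

Yes, independent


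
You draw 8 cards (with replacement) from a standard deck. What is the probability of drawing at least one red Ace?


P(not a red Ace) = 50/52 = 25/26
P(none in 8 draws) = (25/26)^8 = 152587890625/208827064576
P(≥1 red Ace) = 1 - 152587890625/208827064576 = 56239173951/208827064576

P = 56239173951/208827064576 ≈ 26.93%


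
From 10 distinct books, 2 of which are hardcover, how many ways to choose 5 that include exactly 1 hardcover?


Choose 1 of the 2 hardcovers and 4 of the other 8 books:
C(2,1)×C(8,4) = 2×70 = 140

140


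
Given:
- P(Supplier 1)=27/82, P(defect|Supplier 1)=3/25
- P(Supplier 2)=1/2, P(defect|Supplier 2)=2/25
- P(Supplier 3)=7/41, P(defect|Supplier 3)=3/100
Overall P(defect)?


P(B) = Σ P(B|Aᵢ)×P(Aᵢ)
  3/25×27/82 = 81/2050
  2/25×1/2 = 1/25
  3/100×7/41 = 21/4100
Sum = 347/4100

P(defect) = 347/4100 ≈ 8.46%


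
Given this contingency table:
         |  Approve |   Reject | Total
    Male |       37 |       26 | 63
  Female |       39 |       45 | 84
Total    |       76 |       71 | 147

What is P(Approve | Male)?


P(Approve | Male) = 37/(37+26) = 37/63

P(Approve|Male) = 37/63 ≈ 58.73%


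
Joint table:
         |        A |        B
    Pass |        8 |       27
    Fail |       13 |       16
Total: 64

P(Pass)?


P(Pass) = (8+27)/64 = 35/64

P(Pass) = 35/64 ≈ 54.69%


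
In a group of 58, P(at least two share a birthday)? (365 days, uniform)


P(all different) = Π(365-i)/365 for i=0..57
= 0.008335
P(match) = 1 - 0.008335 = 0.991665

P ≈ 0.9917 ≈ 99.17%


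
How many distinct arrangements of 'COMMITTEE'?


Letters: 9, freq: {'C': 1, 'O': 1, 'M': 2, 'I': 1, 'T': 2, 'E': 2}
9!/(1!×1!×2!×1!×2!×2!) = 362880/8 = 45360

45360


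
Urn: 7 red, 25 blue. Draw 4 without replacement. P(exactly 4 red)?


Hypergeometric: C(7,4)×C(25,0)/C(32,4)
= 35×1/35960 = 7/7192

P(X=4) = 7/7192 ≈ 0.10%


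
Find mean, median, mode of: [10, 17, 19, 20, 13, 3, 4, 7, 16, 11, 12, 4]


Sorted: [3, 4, 4, 7, 10, 11, 12, 13, 16, 17, 19, 20]
Mean = 136/12 = 34/3
Median = 23/2
Freq: {10: 1, 17: 1, 19: 1, 20: 1, 13: 1, 3: 1, 4: 2, 7: 1, 16: 1, 11: 1, 12: 1}
Mode: [4]

Mean=34/3, Median=23/2, Mode=4


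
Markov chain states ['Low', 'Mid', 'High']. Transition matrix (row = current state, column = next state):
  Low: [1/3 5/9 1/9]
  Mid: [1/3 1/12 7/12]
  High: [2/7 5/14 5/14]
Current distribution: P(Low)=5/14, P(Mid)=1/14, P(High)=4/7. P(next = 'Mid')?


P(next=Mid) = Σᵢ P(now=i)×P(i→Mid)
= 5/14×5/9 + 1/14×1/12 + 4/7×5/14
= 25/126 + 1/168 + 10/49 = 1441/3528

P = 1441/3528 ≈ 0.4084


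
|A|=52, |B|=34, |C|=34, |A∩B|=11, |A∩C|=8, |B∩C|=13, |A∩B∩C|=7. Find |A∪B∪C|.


|A∪B∪C| = 52+34+34-11-8-13+7 = 95

|A∪B∪C| = 95


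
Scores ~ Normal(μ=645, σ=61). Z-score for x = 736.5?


z = (x - μ)/σ = (736.5 - 645)/61 = 1.5

z = 1.5


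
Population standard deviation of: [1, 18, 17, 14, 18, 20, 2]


Mean = 90/7
  (1-90/7)²=6889/49
  (18-90/7)²=1296/49
  (17-90/7)²=841/49
  (14-90/7)²=64/49
  (18-90/7)²=1296/49
  (20-90/7)²=2500/49
  (2-90/7)²=5776/49
Σ(x-μ)² = 2666/7
σ² = (2666/7)/7 = 2666/49

σ = √(2666/49) ≈ 7.3762


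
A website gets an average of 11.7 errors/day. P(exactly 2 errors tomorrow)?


Poisson(λ=11.7): P(X=2) = e^(-λ)×λ^k/k!
= e^(-11.7) × 11.7^2 / 2!
≈ 8.293819161e-06 × 136.89 / 2 ≈ 0.000568

P(X=2) ≈ 0.000568 ≈ 0.06%


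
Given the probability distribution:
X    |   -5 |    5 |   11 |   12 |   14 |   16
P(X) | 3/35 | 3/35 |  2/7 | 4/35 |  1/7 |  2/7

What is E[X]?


E[X] = Σ x·P(X=x)
= (-5)×(3/35) + (5)×(3/35) + (11)×(2/7) + (12)×(4/35) + (14)×(1/7) + (16)×(2/7)
= 388/35

E[X] = 388/35


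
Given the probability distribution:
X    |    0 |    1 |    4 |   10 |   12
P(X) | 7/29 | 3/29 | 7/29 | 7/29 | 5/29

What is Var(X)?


E[X] = 161/29
E[X²] = 1535/29
Var(X) = E[X²] - (E[X])² = 1535/29 - 25921/841 = 18594/841

Var(X) = 18594/841 ≈ 22.1094


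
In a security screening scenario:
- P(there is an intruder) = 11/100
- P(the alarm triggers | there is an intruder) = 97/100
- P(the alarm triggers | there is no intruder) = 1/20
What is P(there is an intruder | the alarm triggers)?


Using Bayes' theorem:
P(A|B) = P(B|A)·P(A) / P(B)

P(the alarm triggers) = 97/100 × 11/100 + 1/20 × 89/100
= 1067/10000 + 89/2000 = 189/1250

P(there is an intruder|the alarm triggers) = (1067/10000) / (189/1250) = 1067/1512

P(there is an intruder|the alarm triggers) = 1067/1512 ≈ 70.57%


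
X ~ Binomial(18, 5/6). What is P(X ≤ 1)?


P(X ≤ 1) = Σ P(X=i) for i=0..1
P(X=0) = 1/101559956668416
P(X=1) = 5/5642219814912
Sum = 91/101559956668416

P(X ≤ 1) = 91/101559956668416 ≈ 0.00%


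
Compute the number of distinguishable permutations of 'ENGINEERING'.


Letters: 11, freq: {'E': 3, 'N': 3, 'G': 2, 'I': 2, 'R': 1}
11!/(3!×3!×2!×2!×1!) = 39916800/144 = 277200

277200


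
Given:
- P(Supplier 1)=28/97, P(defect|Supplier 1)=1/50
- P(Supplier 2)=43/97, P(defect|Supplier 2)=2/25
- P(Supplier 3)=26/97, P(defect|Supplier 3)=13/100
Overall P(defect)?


P(B) = Σ P(B|Aᵢ)×P(Aᵢ)
  1/50×28/97 = 14/2425
  2/25×43/97 = 86/2425
  13/100×26/97 = 169/4850
Sum = 369/4850

P(defect) = 369/4850 ≈ 7.61%


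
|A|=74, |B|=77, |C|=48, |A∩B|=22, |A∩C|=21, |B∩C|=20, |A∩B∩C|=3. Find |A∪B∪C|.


|A∪B∪C| = 74+77+48-22-21-20+3 = 139

|A∪B∪C| = 139


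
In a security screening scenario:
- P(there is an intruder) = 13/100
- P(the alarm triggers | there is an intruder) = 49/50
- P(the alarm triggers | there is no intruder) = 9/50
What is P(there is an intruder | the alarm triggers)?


Using Bayes' theorem:
P(A|B) = P(B|A)·P(A) / P(B)

P(the alarm triggers) = 49/50 × 13/100 + 9/50 × 87/100
= 637/5000 + 783/5000 = 71/250

P(there is an intruder|the alarm triggers) = (637/5000) / (71/250) = 637/1420

P(there is an intruder|the alarm triggers) = 637/1420 ≈ 44.86%


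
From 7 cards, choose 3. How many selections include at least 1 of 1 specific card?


Complement: C(7,3) - C(6,3) = 35 - 20 = 15

15


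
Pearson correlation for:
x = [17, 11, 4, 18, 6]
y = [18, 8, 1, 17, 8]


n=5, Σx=56, Σy=52, Σxy=752, Σx²=786, Σy²=742
r = (5×752 - 56×52)/√((5×786 - 56²)(5×742 - 52²))
= 848/√(794×1006) = 848/√798764 ≈ 848/893.7360 ≈ 0.9488

r ≈ 0.9488


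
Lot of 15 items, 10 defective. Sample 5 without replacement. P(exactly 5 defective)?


Hypergeometric: C(10,5)×C(5,0)/C(15,5)
= 252×1/3003 = 12/143

P(X=5) = 12/143 ≈ 8.39%


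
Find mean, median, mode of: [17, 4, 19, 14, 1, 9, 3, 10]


Sorted: [1, 3, 4, 9, 10, 14, 17, 19]
Mean = 77/8
Median = 19/2
Freq: {17: 1, 4: 1, 19: 1, 14: 1, 1: 1, 9: 1, 3: 1, 10: 1}
Mode: No mode

Mean=77/8, Median=19/2, Mode=No mode


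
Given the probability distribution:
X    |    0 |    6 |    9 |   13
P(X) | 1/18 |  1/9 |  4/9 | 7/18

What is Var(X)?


E[X] = 175/18
E[X²] = 1903/18
Var(X) = E[X²] - (E[X])² = 1903/18 - 30625/324 = 3629/324

Var(X) = 3629/324 ≈ 11.2006


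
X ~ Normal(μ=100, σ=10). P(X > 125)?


z = (125-100)/10 = 2.5
P(X > 125) = 1 - P(Z ≤ 2.5) = 1 - 0.9938 = 0.0062

P(X > 125) ≈ 0.0062


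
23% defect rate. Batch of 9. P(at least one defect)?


P(all good) = (77/100)^9 = 95151694449171437/1000000000000000000
P(≥1 defect) = 904848305550828563/1000000000000000000

P = 904848305550828563/1000000000000000000 ≈ 90.48%


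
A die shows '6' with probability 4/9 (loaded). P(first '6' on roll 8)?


Geometric: P(X=8) = (1-p)^(k-1)×p = (5/9)^7×4/9 = 312500/43046721

P(X=8) = 312500/43046721 ≈ 0.73%


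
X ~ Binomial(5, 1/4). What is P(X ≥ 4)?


P(X ≥ 4) = Σ P(X=i) for i=4..5
P(X=4) = 15/1024
P(X=5) = 1/1024
Sum = 1/64

P(X ≥ 4) = 1/64 ≈ 1.56%


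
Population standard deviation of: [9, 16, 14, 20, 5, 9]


Mean = 73/6
  (9-73/6)²=361/36
  (16-73/6)²=529/36
  (14-73/6)²=121/36
  (20-73/6)²=2209/36
  (5-73/6)²=1849/36
  (9-73/6)²=361/36
Σ(x-μ)² = 905/6
σ² = (905/6)/6 = 905/36

σ = √(905/36) ≈ 5.0139


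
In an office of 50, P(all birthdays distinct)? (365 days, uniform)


P(all different) = Π(365-i)/365 for i=0..49
= (365/365)×(364/365)×...×(316/365)
= 0.029626

P ≈ 0.0296 ≈ 2.96%


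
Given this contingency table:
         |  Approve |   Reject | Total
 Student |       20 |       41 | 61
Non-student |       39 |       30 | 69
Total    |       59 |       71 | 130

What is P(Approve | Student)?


P(Approve | Student) = 20/(20+41) = 20/61

P(Approve|Student) = 20/61 ≈ 32.79%


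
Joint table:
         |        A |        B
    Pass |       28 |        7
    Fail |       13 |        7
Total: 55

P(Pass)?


P(Pass) = (28+7)/55 = 35/55 = 7/11

P(Pass) = 7/11 ≈ 63.64%


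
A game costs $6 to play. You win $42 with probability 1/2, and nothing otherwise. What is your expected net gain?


E[gain] = (42-6)×1/2 + (-6)×1/2
= 18 - 3 = 15

Expected net gain = $15 ≈ $15.00


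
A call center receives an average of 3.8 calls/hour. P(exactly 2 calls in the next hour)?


Poisson(λ=3.8): P(X=2) = e^(-λ)×λ^k/k!
= e^(-3.8) × 3.8^2 / 2!
≈ 0.02237077186 × 14.44 / 2 ≈ 0.161517

P(X=2) ≈ 0.161517 ≈ 16.15%


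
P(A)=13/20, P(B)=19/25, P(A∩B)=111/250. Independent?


P(A)×P(B) = 247/500
P(A∩B) = 111/250
Not equal → NOT independent

No, not independent


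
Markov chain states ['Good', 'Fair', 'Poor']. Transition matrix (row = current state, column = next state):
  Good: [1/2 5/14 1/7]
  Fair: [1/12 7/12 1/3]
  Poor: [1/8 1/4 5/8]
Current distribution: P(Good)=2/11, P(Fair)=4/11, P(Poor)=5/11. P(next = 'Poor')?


P(next=Poor) = Σᵢ P(now=i)×P(i→Poor)
= 2/11×1/7 + 4/11×1/3 + 5/11×5/8
= 2/77 + 4/33 + 25/88 = 797/1848

P = 797/1848 ≈ 0.4313


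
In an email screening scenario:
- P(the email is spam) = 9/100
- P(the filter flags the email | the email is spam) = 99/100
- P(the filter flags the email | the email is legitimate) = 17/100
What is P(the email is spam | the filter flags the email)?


Using Bayes' theorem:
P(A|B) = P(B|A)·P(A) / P(B)

P(the filter flags the email) = 99/100 × 9/100 + 17/100 × 91/100
= 891/10000 + 1547/10000 = 1219/5000

P(the email is spam|the filter flags the email) = (891/10000) / (1219/5000) = 891/2438

P(the email is spam|the filter flags the email) = 891/2438 ≈ 36.55%


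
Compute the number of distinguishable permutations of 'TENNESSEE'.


Letters: 9, freq: {'T': 1, 'E': 4, 'N': 2, 'S': 2}
9!/(1!×4!×2!×2!) = 362880/96 = 3780

3780


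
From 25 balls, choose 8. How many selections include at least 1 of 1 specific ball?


Complement: C(25,8) - C(24,8) = 1081575 - 735471 = 346104

346104


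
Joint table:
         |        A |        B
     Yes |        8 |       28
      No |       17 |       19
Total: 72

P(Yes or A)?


P(Yes∨A) = P(Yes) + P(A) - P(Yes∧A)
= (36 + 25 - 8)/72 = 53/72

P = 53/72 ≈ 73.61%


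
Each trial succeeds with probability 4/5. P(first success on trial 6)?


Geometric: P(X=6) = (1-p)^(k-1)×p = (1/5)^5×4/5 = 4/15625

P(X=6) = 4/15625 ≈ 0.03%


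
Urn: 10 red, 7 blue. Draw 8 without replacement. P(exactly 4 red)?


Hypergeometric: C(10,4)×C(7,4)/C(17,8)
= 210×35/24310 = 735/2431

P(X=4) = 735/2431 ≈ 30.23%


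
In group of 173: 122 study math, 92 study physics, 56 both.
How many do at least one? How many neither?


|A∪B| = 122+92-56 = 158
Neither = 173-158 = 15

At least one: 158; Neither: 15


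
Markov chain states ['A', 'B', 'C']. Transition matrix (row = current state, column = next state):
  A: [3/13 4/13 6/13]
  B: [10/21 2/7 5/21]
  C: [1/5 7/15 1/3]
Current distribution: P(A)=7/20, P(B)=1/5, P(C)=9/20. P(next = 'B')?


P(next=B) = Σᵢ P(now=i)×P(i→B)
= 7/20×4/13 + 1/5×2/7 + 9/20×7/15
= 7/65 + 2/35 + 21/100 = 3411/9100

P = 3411/9100 ≈ 0.3748


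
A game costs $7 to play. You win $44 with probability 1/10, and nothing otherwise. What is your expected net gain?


E[gain] = (44-7)×1/10 + (-7)×9/10
= 37/10 - 63/10 = -13/5

Expected net gain = $-13/5 ≈ $-2.60


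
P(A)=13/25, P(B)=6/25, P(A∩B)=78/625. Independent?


P(A)×P(B) = 78/625
P(A∩B) = 78/625
Equal ✓ → Independent

Yes, independent


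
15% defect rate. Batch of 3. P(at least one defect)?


P(all good) = (17/20)^3 = 4913/8000
P(≥1 defect) = 3087/8000

P = 3087/8000 ≈ 38.59%


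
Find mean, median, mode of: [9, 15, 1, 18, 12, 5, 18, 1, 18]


Sorted: [1, 1, 5, 9, 12, 15, 18, 18, 18]
Mean = 97/9
Median = 12
Freq: {9: 1, 15: 1, 1: 2, 18: 3, 12: 1, 5: 1}
Mode: [18]

Mean=97/9, Median=12, Mode=18


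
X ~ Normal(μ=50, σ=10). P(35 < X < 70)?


z₁=(35-50)/10=-1.5, z₂=(70-50)/10=2.0
P = Φ(2.0) - Φ(-1.5) = 0.977250 - 0.066807 = 0.910443 ≈ 0.9104

P(35 < X < 70) ≈ 0.9104


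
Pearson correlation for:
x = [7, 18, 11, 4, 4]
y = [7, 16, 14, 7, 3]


n=5, Σx=44, Σy=47, Σxy=531, Σx²=526, Σy²=559
r = (5×531 - 44×47)/√((5×526 - 44²)(5×559 - 47²))
= 587/√(694×586) = 587/√406684 ≈ 587/637.7178 ≈ 0.9205

r ≈ 0.9205


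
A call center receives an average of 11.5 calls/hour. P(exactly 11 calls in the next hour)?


Poisson(λ=11.5): P(X=11) = e^(-λ)×λ^k/k!
= e^(-11.5) × 11.5^11 / 11!
≈ 1.01300936e-05 × 465239139606 / 39916800 ≈ 0.118068

P(X=11) ≈ 0.118068 ≈ 11.81%


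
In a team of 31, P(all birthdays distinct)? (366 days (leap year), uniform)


P(all different) = Π(366-i)/366 for i=0..30
= (366/366)×(365/366)×...×(336/366)
= 0.270541

P ≈ 0.2705 ≈ 27.05%


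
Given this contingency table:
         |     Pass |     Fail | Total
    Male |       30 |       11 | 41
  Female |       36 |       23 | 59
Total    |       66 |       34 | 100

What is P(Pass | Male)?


P(Pass | Male) = 30/(30+11) = 30/41

P(Pass|Male) = 30/41 ≈ 73.17%


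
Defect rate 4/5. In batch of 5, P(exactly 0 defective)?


Binomial: P(X=0) = C(5,0)×p^0×(1-p)^5
= 1 × 1 × 1/3125 = 1/3125

P(X=0) = 1/3125 ≈ 0.03%


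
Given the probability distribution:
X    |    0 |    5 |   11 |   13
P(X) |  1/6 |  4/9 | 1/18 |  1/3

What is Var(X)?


E[X] = 43/6
E[X²] = 445/6
Var(X) = E[X²] - (E[X])² = 445/6 - 1849/36 = 821/36

Var(X) = 821/36 ≈ 22.8056


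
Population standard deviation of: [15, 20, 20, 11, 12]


Mean = 78/5
  (15-78/5)²=9/25
  (20-78/5)²=484/25
  (20-78/5)²=484/25
  (11-78/5)²=529/25
  (12-78/5)²=324/25
Σ(x-μ)² = 366/5
σ² = (366/5)/5 = 366/25

σ = √(366/25) ≈ 3.8262


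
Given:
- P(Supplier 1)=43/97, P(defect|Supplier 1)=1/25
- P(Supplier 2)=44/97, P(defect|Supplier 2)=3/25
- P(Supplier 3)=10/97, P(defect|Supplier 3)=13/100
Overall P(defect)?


P(B) = Σ P(B|Aᵢ)×P(Aᵢ)
  1/25×43/97 = 43/2425
  3/25×44/97 = 132/2425
  13/100×10/97 = 13/970
Sum = 83/970

P(defect) = 83/970 ≈ 8.56%


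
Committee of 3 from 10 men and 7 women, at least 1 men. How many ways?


Count by #men:
  1M,2W: C(10,1)×C(7,2)=210
  2M,1W: C(10,2)×C(7,1)=315
  3M,0W: C(10,3)×C(7,0)=120
Total = 645

645


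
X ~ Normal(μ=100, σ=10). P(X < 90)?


z = (90-100)/10 = -1.0
P(Z < -1.0) = 0.1587

P(X < 90) ≈ 0.1587


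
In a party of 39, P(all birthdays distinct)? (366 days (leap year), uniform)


P(all different) = Π(366-i)/366 for i=0..38
= (366/366)×(365/366)×...×(328/366)
= 0.122510

P ≈ 0.1225 ≈ 12.25%


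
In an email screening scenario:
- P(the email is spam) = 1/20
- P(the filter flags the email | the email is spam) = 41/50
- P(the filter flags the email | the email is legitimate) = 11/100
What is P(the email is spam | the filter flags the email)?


Using Bayes' theorem:
P(A|B) = P(B|A)·P(A) / P(B)

P(the filter flags the email) = 41/50 × 1/20 + 11/100 × 19/20
= 41/1000 + 209/2000 = 291/2000

P(the email is spam|the filter flags the email) = (41/1000) / (291/2000) = 82/291

P(the email is spam|the filter flags the email) = 82/291 ≈ 28.18%


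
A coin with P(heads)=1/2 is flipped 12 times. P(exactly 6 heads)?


Binomial: P(X=6) = C(12,6)×p^6×(1-p)^6
= 924 × 1/64 × 1/64 = 231/1024

P(X=6) = 231/1024 ≈ 22.56%


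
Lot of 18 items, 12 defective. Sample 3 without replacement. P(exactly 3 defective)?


Hypergeometric: C(12,3)×C(6,0)/C(18,3)
= 220×1/816 = 55/204

P(X=3) = 55/204 ≈ 26.96%


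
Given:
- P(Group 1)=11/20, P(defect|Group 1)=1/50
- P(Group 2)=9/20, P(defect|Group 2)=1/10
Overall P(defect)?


P(B) = Σ P(B|Aᵢ)×P(Aᵢ)
  1/50×11/20 = 11/1000
  1/10×9/20 = 9/200
Sum = 7/125

P(defect) = 7/125 ≈ 5.60%


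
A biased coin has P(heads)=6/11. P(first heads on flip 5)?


Geometric: P(X=5) = (1-p)^(k-1)×p = (5/11)^4×6/11 = 3750/161051

P(X=5) = 3750/161051 ≈ 2.33%


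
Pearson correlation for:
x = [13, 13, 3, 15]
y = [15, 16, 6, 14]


n=4, Σx=44, Σy=51, Σxy=631, Σx²=572, Σy²=713
r = (4×631 - 44×51)/√((4×572 - 44²)(4×713 - 51²))
= 280/√(352×251) = 280/√88352 ≈ 280/297.2406 ≈ 0.9420

r ≈ 0.9420


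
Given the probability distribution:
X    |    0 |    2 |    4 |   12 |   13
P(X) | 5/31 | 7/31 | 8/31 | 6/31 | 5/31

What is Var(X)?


E[X] = 183/31
E[X²] = 1865/31
Var(X) = E[X²] - (E[X])² = 1865/31 - 33489/961 = 24326/961

Var(X) = 24326/961 ≈ 25.3132


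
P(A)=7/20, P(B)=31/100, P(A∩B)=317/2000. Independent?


P(A)×P(B) = 217/2000
P(A∩B) = 317/2000
Not equal → NOT independent

No, not independent


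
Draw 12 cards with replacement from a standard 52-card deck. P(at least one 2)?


P(not a 2) = 48/52 = 12/13
P(none in 12 draws) = (12/13)^12 = 8916100448256/23298085122481
P(≥1 2) = 1 - 8916100448256/23298085122481 = 14381984674225/23298085122481

P = 14381984674225/23298085122481 ≈ 61.73%


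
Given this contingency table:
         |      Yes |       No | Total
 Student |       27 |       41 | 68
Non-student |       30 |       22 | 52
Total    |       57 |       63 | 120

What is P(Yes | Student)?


P(Yes | Student) = 27/(27+41) = 27/68

P(Yes|Student) = 27/68 ≈ 39.71%


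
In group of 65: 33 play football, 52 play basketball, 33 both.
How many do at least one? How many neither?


|A∪B| = 33+52-33 = 52
Neither = 65-52 = 13

At least one: 52; Neither: 13


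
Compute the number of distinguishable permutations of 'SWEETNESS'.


Letters: 9, freq: {'S': 3, 'W': 1, 'E': 3, 'T': 1, 'N': 1}
9!/(3!×1!×3!×1!×1!) = 362880/36 = 10080

10080


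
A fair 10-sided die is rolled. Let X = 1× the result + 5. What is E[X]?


E[die] = (1+10)/2 = 11/2
E[X] = 1×11/2 + 5 = 21/2

E[X] = 21/2


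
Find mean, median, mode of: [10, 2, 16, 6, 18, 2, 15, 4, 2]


Sorted: [2, 2, 2, 4, 6, 10, 15, 16, 18]
Mean = 75/9 = 25/3
Median = 6
Freq: {10: 1, 2: 3, 16: 1, 6: 1, 18: 1, 15: 1, 4: 1}
Mode: [2]

Mean=25/3, Median=6, Mode=2


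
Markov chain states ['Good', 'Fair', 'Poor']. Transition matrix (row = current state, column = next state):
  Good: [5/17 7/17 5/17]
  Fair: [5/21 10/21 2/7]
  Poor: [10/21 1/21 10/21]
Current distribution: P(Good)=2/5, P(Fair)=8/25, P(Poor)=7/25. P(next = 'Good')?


P(next=Good) = Σᵢ P(now=i)×P(i→Good)
= 2/5×5/17 + 8/25×5/21 + 7/25×10/21
= 2/17 + 8/105 + 2/15 = 584/1785

P = 584/1785 ≈ 0.3272
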